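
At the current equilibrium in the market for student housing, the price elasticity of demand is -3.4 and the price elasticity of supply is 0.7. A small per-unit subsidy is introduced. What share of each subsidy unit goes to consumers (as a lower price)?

Consumer share = 7/41

For a small subsidy around the equilibrium, the benefit split depends on the relative slopes, which at a point are proportional to the elasticities.
Buyer share = εs/(εs + |εd|) = 0.7/(0.7 + 3.4) = 7/41; seller share = |εd|/(εs + |εd|) = 34/41.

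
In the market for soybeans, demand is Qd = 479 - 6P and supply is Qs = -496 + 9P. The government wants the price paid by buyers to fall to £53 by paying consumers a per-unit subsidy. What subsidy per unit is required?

At a buyer price of 53, quantity demanded is 479 − 6·53 = 161.
Sellers supply 161 only when they receive Ps with -496 + 9·Ps = 161, i.e. Ps = 73.
s = Ps − Pb = 73 − 53 = 20.

Required subsidy s = £20 per unit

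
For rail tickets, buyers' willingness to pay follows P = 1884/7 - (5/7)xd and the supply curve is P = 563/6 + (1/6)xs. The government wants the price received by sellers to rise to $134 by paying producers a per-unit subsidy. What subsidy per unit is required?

At a seller price of 134, quantity supplied is -563 + 6·134 = 241.
Buyers absorb 241 only when they pay Pb = 1884/7 − (5/7)·241 = 97.
s = Ps − Pb = 134 − 97 = 37.

Required subsidy s = $37 per unit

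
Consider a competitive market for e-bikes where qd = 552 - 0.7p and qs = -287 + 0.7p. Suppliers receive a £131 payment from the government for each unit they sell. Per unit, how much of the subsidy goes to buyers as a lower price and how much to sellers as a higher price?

Pre-subsidy: 552 - 0.7p = -287 + 0.7p gives p* = 4195/7, q* = 132.5.
With the subsidy, sellers receive ps = pb + 131 for each unit, where pb is the price buyers pay.
Supply in terms of pb becomes qs = -287 + 0.7(pb + 131) = -195.3 + 0.7pb. Setting this equal to demand: 552 - 0.7pb = -195.3 + 0.7pb, so pb = 7473/14.
Sellers receive ps = 7473/14 + 131 = 9307/14; q' = 552 − 0.7·(7473/14) = 178.35.
Buyers' price falls by p* − pb = 4195/7 − 7473/14 = 65.5; sellers' price rises by ps − p* = 9307/14 − 4195/7 = 65.5.

Buyers gain £65.5 per unit; sellers gain £65.5 per unit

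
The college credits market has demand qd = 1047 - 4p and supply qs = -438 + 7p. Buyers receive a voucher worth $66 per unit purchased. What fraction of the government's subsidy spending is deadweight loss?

Pre-subsidy: 1047 - 4p = -438 + 7p gives p* = 135, q* = 507.
With the rebate, buyers effectively pay pb = ps − 66, where ps is the price sellers receive.
Demand in terms of ps becomes qd = 1047 − 4(ps − 66) = 1311 - 4ps. Setting this equal to supply: 1311 - 4ps = -438 + 7ps, so ps = 159.
Buyers pay pb = 159 − 66 = 93; q' = -438 + 7·159 = 675.
ΔCS = ½(507 + 675)(135 − 93) = 24822; ΔPS = ½(507 + 675)(159 − 135) = 14184.
Government spending = 66 × 675 = 44550.
DWL = ½ × 66 × (675 − 507) = 5544; fraction = 5544 / 44550 = 28/225.

DWL / government spending = 28/225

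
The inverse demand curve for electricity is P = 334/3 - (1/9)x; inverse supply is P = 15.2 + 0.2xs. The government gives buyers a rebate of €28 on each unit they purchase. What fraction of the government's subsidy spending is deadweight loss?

Pre-subsidy: 334/3 - (1/9)x = 15.2 + 0.2x gives x* = 309 and P* = 77.
With the rebate, buyers effectively pay Pb = Ps − 28, where Ps is the price sellers receive.
On the curves, Pb = 334/3 - (1/9)x and Ps = 15.2 + 0.2x; the wedge Ps − Pb = 28 gives 15.2 + 0.2x − (334/3 - (1/9)x) = 28, so x' = 399.
Then Pb = 334/3 − (1/9)·399 = 67 and Ps = 15.2 + 0.2·399 = 95.
ΔCS = ½(309 + 399)(77 − 67) = 3540; ΔPS = ½(309 + 399)(95 − 77) = 6372.
Government spending = 28 × 399 = 11172.
DWL = ½ × 28 × (399 − 309) = 1260; fraction = 1260 / 11172 = 15/133.

DWL / government spending = 15/133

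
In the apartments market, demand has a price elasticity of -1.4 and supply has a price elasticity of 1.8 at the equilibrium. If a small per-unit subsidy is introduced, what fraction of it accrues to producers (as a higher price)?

Producer share = 0.4375

For a small subsidy around the equilibrium, the benefit split depends on the relative slopes, which at a point are proportional to the elasticities.
Buyer share = εs/(εs + |εd|) = 1.8/(1.8 + 1.4) = 0.5625; seller share = |εd|/(εs + |εd|) = 0.4375.
So producers capture 0.4375 of the subsidy.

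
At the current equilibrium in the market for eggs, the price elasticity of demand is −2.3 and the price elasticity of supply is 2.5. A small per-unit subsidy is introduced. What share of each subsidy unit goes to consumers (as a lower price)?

Consumer share = 25/48

For a small subsidy around the equilibrium, the benefit split depends on the relative slopes, which at a point are proportional to the elasticities.
Buyer share = εs/(εs + |εd|) = 2.5/(2.5 + 2.3) = 25/48; seller share = |εd|/(εs + |εd|) = 23/48.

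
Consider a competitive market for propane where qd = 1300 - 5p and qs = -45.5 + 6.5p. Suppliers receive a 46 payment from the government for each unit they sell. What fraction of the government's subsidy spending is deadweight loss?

Pre-subsidy: 1300 - 5p = -45.5 + 6.5p gives p* = 117, q* = 715.
With the subsidy, sellers receive ps = pb + 46 for each unit, where pb is the price buyers pay.
Supply in terms of pb becomes qs = -45.5 + 6.5(pb + 46) = 253.5 + 6.5pb. Setting this equal to demand: 1300 - 5pb = 253.5 + 6.5pb, so pb = 91.
Sellers receive ps = 91 + 46 = 137; q' = 1300 − 5·91 = 845.
ΔCS = ½(715 + 845)(117 − 91) = 20280; ΔPS = ½(715 + 845)(137 − 117) = 15600.
Government spending = 46 × 845 = 38870.
DWL = ½ × 46 × (845 − 715) = 2990; fraction = 2990 / 38870 = 1/13.

DWL / government spending = 1/13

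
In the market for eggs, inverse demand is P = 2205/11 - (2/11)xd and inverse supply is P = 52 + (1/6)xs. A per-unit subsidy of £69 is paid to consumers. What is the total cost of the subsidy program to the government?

Government cost = £43056

Pre-subsidy: 2205/11 - (2/11)x = 52 + (1/6)x gives x* = 426 and P* = 123.
With the rebate, buyers effectively pay Pb = Ps − 69, where Ps is the price sellers receive.
On the curves, Pb = 2205/11 - (2/11)x and Ps = 52 + (1/6)x; the wedge Ps − Pb = 69 gives 52 + (1/6)x − (2205/11 - (2/11)x) = 69, so x' = 624.
Then Pb = 2205/11 − (2/11)·624 = 87 and Ps = 52 + (1/6)·624 = 156.
Government outlay = subsidy × quantity = 69 × 624 = 43056.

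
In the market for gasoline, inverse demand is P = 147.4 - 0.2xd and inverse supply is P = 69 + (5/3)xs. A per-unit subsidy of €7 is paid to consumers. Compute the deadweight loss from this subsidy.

Deadweight loss = €13.125

Pre-subsidy: 147.4 - 0.2x = 69 + (5/3)x gives x* = 42 and P* = 139.
With the rebate, buyers effectively pay Pb = Ps − 7, where Ps is the price sellers receive.
On the curves, Pb = 147.4 - 0.2x and Ps = 69 + (5/3)x; the wedge Ps − Pb = 7 gives 69 + (5/3)x − (147.4 - 0.2x) = 7, so x' = 45.75.
Then Pb = 147.4 − 0.2·45.75 = 138.25 and Ps = 69 + (5/3)·45.75 = 145.25.
The subsidy expands output by 45.75 − 42 = 3.75 past the efficient level; on those units the gap between marginal cost and willingness to pay runs from 0 up to 7.
DWL = ½ × 7 × 3.75 = 13.125.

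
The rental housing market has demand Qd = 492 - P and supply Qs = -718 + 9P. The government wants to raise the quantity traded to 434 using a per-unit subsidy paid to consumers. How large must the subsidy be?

At Q = 434, invert demand for the buyer price: Pb = (492 − 434)/1 = 58; invert supply for the seller price: Ps = (434 − (-718))/9 = 128.
The subsidy must fill the gap: s = Ps − Pb = 128 − 58 = 70.

Required subsidy s = 70 per unit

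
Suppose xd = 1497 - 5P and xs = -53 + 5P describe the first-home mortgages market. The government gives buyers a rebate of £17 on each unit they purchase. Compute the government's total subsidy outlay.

Pre-subsidy: 1497 - 5P = -53 + 5P gives P* = 155, x* = 722.
With the rebate, buyers effectively pay Pb = Ps − 17, where Ps is the price sellers receive.
Demand in terms of Ps becomes xd = 1497 − 5(Ps − 17) = 1582 - 5Ps. Setting this equal to supply: 1582 - 5Ps = -53 + 5Ps, so Ps = 163.5.
Buyers pay Pb = 163.5 − 17 = 146.5; x' = -53 + 5·163.5 = 764.5.
Government outlay = subsidy × quantity = 17 × 764.5 = 12996.5.

Government cost = £12996.5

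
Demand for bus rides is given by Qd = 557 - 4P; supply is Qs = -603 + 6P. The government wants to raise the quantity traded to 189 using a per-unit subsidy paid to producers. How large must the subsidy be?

At Q = 189, invert demand for the buyer price: Pb = (557 − 189)/4 = 92; invert supply for the seller price: Ps = (189 − (-603))/6 = 132.
The subsidy must fill the gap: s = Ps − Pb = 132 − 92 = 40.

Required subsidy s = 40 per unit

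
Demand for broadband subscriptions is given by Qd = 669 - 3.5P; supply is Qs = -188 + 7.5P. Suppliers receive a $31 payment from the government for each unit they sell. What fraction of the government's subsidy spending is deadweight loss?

Pre-subsidy: 669 - 3.5P = -188 + 7.5P gives P* = 857/11, Q* = 8719/22.
With the subsidy, sellers receive Ps = Pb + 31 for each unit, where Pb is the price buyers pay.
Supply in terms of Pb becomes Qs = -188 + 7.5(Pb + 31) = 44.5 + 7.5Pb. Setting this equal to demand: 669 - 3.5Pb = 44.5 + 7.5Pb, so Pb = 1249/22.
Sellers receive Ps = 1249/22 + 31 = 1931/22; Q' = 669 − 3.5·(1249/22) = 20693/44.
ΔCS = ½(8719/22 + 20693/44)(857/11 − 1249/22) = 17730915/1936; ΔPS = ½(8719/22 + 20693/44)(1931/22 − 857/11) = 8274427/1936.
Government spending = 31 × 20693/44 = 641483/44.
DWL = ½ × 31 × (20693/44 − 8719/22) = 100905/88; fraction = (100905/88) / (641483/44) = 3255/41386.

DWL / government spending = 3255/41386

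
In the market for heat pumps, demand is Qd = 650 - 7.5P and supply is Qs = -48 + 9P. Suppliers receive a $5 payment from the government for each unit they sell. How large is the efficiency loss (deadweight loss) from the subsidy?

Deadweight loss = 1125/22

Pre-subsidy: 650 - 7.5P = -48 + 9P gives P* = 1396/33, Q* = 3660/11.
With the subsidy, sellers receive Ps = Pb + 5 for each unit, where Pb is the price buyers pay.
Supply in terms of Pb becomes Qs = -48 + 9(Pb + 5) = -3 + 9Pb. Setting this equal to demand: 650 - 7.5Pb = -3 + 9Pb, so Pb = 1306/33.
Sellers receive Ps = 1306/33 + 5 = 1471/33; Q' = 650 − 7.5·(1306/33) = 3885/11.
The subsidy expands output by 3885/11 − 3660/11 = 225/11 past the efficient level; on those units the gap between marginal cost and willingness to pay runs from 0 up to 5.
DWL = ½ × 5 × 225/11 = 1125/22.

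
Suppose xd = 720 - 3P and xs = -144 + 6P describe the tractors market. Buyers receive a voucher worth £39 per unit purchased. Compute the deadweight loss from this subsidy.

Pre-subsidy: 720 - 3P = -144 + 6P gives P* = 96, x* = 432.
With the rebate, buyers effectively pay Pb = Ps − 39, where Ps is the price sellers receive.
Demand in terms of Ps becomes xd = 720 − 3(Ps − 39) = 837 - 3Ps. Setting this equal to supply: 837 - 3Ps = -144 + 6Ps, so Ps = 109.
Buyers pay Pb = 109 − 39 = 70; x' = -144 + 6·109 = 510.
The subsidy expands output by 510 − 432 = 78 past the efficient level; on those units the gap between marginal cost and willingness to pay runs from 0 up to 39.
DWL = ½ × 39 × 78 = 1521.

Deadweight loss = £1521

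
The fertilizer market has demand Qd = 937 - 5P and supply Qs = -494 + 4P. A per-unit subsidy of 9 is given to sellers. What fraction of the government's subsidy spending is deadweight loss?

Pre-subsidy: 937 - 5P = -494 + 4P gives P* = 159, Q* = 142.
With the subsidy, sellers receive Ps = Pb + 9 for each unit, where Pb is the price buyers pay.
Supply in terms of Pb becomes Qs = -494 + 4(Pb + 9) = -458 + 4Pb. Setting this equal to demand: 937 - 5Pb = -458 + 4Pb, so Pb = 155.
Sellers receive Ps = 155 + 9 = 164; Q' = 937 − 5·155 = 162.
ΔCS = ½(142 + 162)(159 − 155) = 608; ΔPS = ½(142 + 162)(164 − 159) = 760.
Government spending = 9 × 162 = 1458.
DWL = ½ × 9 × (162 − 142) = 90; fraction = 90 / 1458 = 5/81.

DWL / government spending = 5/81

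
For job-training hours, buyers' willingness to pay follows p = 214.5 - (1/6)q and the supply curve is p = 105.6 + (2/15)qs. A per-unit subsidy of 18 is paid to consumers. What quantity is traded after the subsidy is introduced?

Pre-subsidy: 214.5 - (1/6)q = 105.6 + (2/15)q gives q* = 363 and p* = 154.
With the rebate, buyers effectively pay pb = ps − 18, where ps is the price sellers receive.
On the curves, pb = 214.5 - (1/6)q and ps = 105.6 + (2/15)q; the wedge ps − pb = 18 gives 105.6 + (2/15)q − (214.5 - (1/6)q) = 18, so q' = 423.
Then pb = 214.5 − (1/6)·423 = 144 and ps = 105.6 + (2/15)·423 = 162.

q' = 423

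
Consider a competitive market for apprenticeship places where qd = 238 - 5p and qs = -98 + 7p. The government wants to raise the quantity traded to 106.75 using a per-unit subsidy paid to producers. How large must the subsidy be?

At q = 106.75, invert demand for the buyer price: pb = (238 − 106.75)/5 = 26.25; invert supply for the seller price: ps = (106.75 − (-98))/7 = 29.25.
The subsidy must fill the gap: s = ps − pb = 29.25 − 26.25 = 3.

Required subsidy s = 3 per unit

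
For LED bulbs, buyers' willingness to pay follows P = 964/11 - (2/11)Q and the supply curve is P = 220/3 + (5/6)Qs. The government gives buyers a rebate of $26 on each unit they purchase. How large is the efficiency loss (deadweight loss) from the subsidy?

Deadweight loss = 22308/67

Pre-subsidy: 964/11 - (2/11)Q = 220/3 + (5/6)Q gives Q* = 944/67 and P* = 5700/67.
With the rebate, buyers effectively pay Pb = Ps − 26, where Ps is the price sellers receive.
On the curves, Pb = 964/11 - (2/11)Q and Ps = 220/3 + (5/6)Q; the wedge Ps − Pb = 26 gives 220/3 + (5/6)Q − (964/11 - (2/11)Q) = 26, so Q' = 2660/67.
Then Pb = 964/11 − (2/11)·(2660/67) = 5388/67 and Ps = 220/3 + (5/6)·(2660/67) = 7130/67.
The subsidy expands output by 2660/67 − 944/67 = 1716/67 past the efficient level; on those units the gap between marginal cost and willingness to pay runs from 0 up to 26.
DWL = ½ × 26 × 1716/67 = 22308/67.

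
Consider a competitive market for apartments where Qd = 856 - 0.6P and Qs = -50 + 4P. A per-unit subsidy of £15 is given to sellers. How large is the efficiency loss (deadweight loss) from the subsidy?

Pre-subsidy: 856 - 0.6P = -50 + 4P gives P* = 4530/23, Q* = 16970/23.
With the subsidy, sellers receive Ps = Pb + 15 for each unit, where Pb is the price buyers pay.
Supply in terms of Pb becomes Qs = -50 + 4(Pb + 15) = 10 + 4Pb. Setting this equal to demand: 856 - 0.6Pb = 10 + 4Pb, so Pb = 4230/23.
Sellers receive Ps = 4230/23 + 15 = 4575/23; Q' = 856 − 0.6·(4230/23) = 17150/23.
The subsidy expands output by 17150/23 − 16970/23 = 180/23 past the efficient level; on those units the gap between marginal cost and willingness to pay runs from 0 up to 15.
DWL = ½ × 15 × 180/23 = 1350/23.

Deadweight loss = 1350/23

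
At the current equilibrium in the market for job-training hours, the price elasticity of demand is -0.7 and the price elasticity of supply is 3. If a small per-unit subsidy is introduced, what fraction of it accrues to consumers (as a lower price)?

For a small subsidy around the equilibrium, the benefit split depends on the relative slopes, which at a point are proportional to the elasticities.
Buyer share = εs/(εs + |εd|) = 3/(3 + 0.7) = 30/37; seller share = |εd|/(εs + |εd|) = 7/37.

Consumer share = 30/37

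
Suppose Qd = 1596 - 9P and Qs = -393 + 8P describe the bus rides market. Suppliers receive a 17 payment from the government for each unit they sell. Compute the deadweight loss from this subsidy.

Deadweight loss = 612

Pre-subsidy: 1596 - 9P = -393 + 8P gives P* = 117, Q* = 543.
With the subsidy, sellers receive Ps = Pb + 17 for each unit, where Pb is the price buyers pay.
Supply in terms of Pb becomes Qs = -393 + 8(Pb + 17) = -257 + 8Pb. Setting this equal to demand: 1596 - 9Pb = -257 + 8Pb, so Pb = 109.
Sellers receive Ps = 109 + 17 = 126; Q' = 1596 − 9·109 = 615.
The subsidy expands output by 615 − 543 = 72 past the efficient level; on those units the gap between marginal cost and willingness to pay runs from 0 up to 17.
DWL = ½ × 17 × 72 = 612.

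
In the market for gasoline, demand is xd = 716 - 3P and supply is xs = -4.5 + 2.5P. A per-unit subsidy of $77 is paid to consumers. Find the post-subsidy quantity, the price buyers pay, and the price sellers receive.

Pre-subsidy: 716 - 3P = -4.5 + 2.5P gives P* = 131, x* = 323.
With the rebate, buyers effectively pay Pb = Ps − 77, where Ps is the price sellers receive.
Demand in terms of Ps becomes xd = 716 − 3(Ps − 77) = 947 - 3Ps. Setting this equal to supply: 947 - 3Ps = -4.5 + 2.5Ps, so Ps = 173.
Buyers pay Pb = 173 − 77 = 96; x' = -4.5 + 2.5·173 = 428.

x' = 428; buyers pay $96; sellers receive $173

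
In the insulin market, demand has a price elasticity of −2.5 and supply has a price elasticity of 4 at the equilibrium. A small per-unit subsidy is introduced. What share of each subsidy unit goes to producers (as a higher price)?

Producer share = 5/13

For a small subsidy around the equilibrium, the benefit split depends on the relative slopes, which at a point are proportional to the elasticities.
Buyer share = εs/(εs + |εd|) = 4/(4 + 2.5) = 8/13; seller share = |εd|/(εs + |εd|) = 5/13.
So producers capture 5/13 of the subsidy.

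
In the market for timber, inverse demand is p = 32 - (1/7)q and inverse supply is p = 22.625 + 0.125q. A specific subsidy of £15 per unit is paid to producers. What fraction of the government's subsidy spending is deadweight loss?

Pre-subsidy: 32 - (1/7)q = 22.625 + 0.125q gives q* = 35 and p* = 27.
With the subsidy, sellers receive ps = pb + 15 for each unit, where pb is the price buyers pay.
On the curves, pb = 32 - (1/7)q and ps = 22.625 + 0.125q; the wedge ps − pb = 15 gives 22.625 + 0.125q − (32 - (1/7)q) = 15, so q' = 91.
Then pb = 32 − (1/7)·91 = 19 and ps = 22.625 + 0.125·91 = 34.
ΔCS = ½(35 + 91)(27 − 19) = 504; ΔPS = ½(35 + 91)(34 − 27) = 441.
Government spending = 15 × 91 = 1365.
DWL = ½ × 15 × (91 − 35) = 420; fraction = 420 / 1365 = 4/13.

DWL / government spending = 4/13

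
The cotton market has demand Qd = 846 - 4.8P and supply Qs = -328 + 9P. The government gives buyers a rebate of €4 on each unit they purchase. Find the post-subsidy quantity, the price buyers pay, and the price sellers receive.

Pre-subsidy: 846 - 4.8P = -328 + 9P gives P* = 5870/69, Q* = 10066/23.
With the rebate, buyers effectively pay Pb = Ps − 4, where Ps is the price sellers receive.
Demand in terms of Ps becomes Qd = 846 − 4.8(Ps − 4) = 865.2 - 4.8Ps. Setting this equal to supply: 865.2 - 4.8Ps = -328 + 9Ps, so Ps = 5966/69.
Buyers pay Pb = 5966/69 − 4 = 5690/69; Q' = -328 + 9·(5966/69) = 10354/23.

Q' = 10354/23; buyers pay 5690/69; sellers receive 5966/69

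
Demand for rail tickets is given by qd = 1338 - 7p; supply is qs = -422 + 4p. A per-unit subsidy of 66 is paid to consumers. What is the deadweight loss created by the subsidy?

Pre-subsidy: 1338 - 7p = -422 + 4p gives p* = 160, q* = 218.
With the rebate, buyers effectively pay pb = ps − 66, where ps is the price sellers receive.
Demand in terms of ps becomes qd = 1338 − 7(ps − 66) = 1800 - 7ps. Setting this equal to supply: 1800 - 7ps = -422 + 4ps, so ps = 202.
Buyers pay pb = 202 − 66 = 136; q' = -422 + 4·202 = 386.
The subsidy expands output by 386 − 218 = 168 past the efficient level; on those units the gap between marginal cost and willingness to pay runs from 0 up to 66.
DWL = ½ × 66 × 168 = 5544.

Deadweight loss = 5544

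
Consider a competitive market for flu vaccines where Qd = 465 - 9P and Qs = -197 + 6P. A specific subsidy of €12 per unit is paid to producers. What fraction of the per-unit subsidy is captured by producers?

Pre-subsidy: 465 - 9P = -197 + 6P gives P* = 662/15, Q* = 67.8.
With the subsidy, sellers receive Ps = Pb + 12 for each unit, where Pb is the price buyers pay.
Supply in terms of Pb becomes Qs = -197 + 6(Pb + 12) = -125 + 6Pb. Setting this equal to demand: 465 - 9Pb = -125 + 6Pb, so Pb = 118/3.
Sellers receive Ps = 118/3 + 12 = 154/3; Q' = 465 − 9·(118/3) = 111.
Buyers' price falls by P* − Pb = 662/15 − 118/3 = 4.8; sellers' price rises by Ps − P* = 154/3 − 662/15 = 7.2.
So producers capture 7.2/12 = 0.6 of each unit of subsidy.

Producer share = 0.6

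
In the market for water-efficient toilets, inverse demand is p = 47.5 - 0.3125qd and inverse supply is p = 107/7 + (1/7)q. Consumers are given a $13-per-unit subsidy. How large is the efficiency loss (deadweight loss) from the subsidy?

Deadweight loss = 9464/51

Pre-subsidy: 47.5 - 0.3125q = 107/7 + (1/7)q gives q* = 3608/51 and p* = 1295/51.
With the rebate, buyers effectively pay pb = ps − 13, where ps is the price sellers receive.
On the curves, pb = 47.5 - 0.3125q and ps = 107/7 + (1/7)q; the wedge ps − pb = 13 gives 107/7 + (1/7)q − (47.5 - 0.3125q) = 13, so q' = 1688/17.
Then pb = 47.5 − 0.3125·(1688/17) = 280/17 and ps = 107/7 + (1/7)·(1688/17) = 501/17.
The subsidy expands output by 1688/17 − 3608/51 = 1456/51 past the efficient level; on those units the gap between marginal cost and willingness to pay runs from 0 up to 13.
DWL = ½ × 13 × 1456/51 = 9464/51.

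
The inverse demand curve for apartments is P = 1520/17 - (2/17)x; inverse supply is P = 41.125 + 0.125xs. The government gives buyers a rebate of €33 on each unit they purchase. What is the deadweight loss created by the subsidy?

Pre-subsidy: 1520/17 - (2/17)x = 41.125 + 0.125x gives x* = 199 and P* = 66.
With the rebate, buyers effectively pay Pb = Ps − 33, where Ps is the price sellers receive.
On the curves, Pb = 1520/17 - (2/17)x and Ps = 41.125 + 0.125x; the wedge Ps − Pb = 33 gives 41.125 + 0.125x − (1520/17 - (2/17)x) = 33, so x' = 335.
Then Pb = 1520/17 − (2/17)·335 = 50 and Ps = 41.125 + 0.125·335 = 83.
The subsidy expands output by 335 − 199 = 136 past the efficient level; on those units the gap between marginal cost and willingness to pay runs from 0 up to 33.
DWL = ½ × 33 × 136 = 2244.

Deadweight loss = €2244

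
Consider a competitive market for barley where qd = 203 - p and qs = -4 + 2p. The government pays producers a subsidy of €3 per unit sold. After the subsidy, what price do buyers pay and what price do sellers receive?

Buyers pay €67; sellers receive €70

Pre-subsidy: 203 - p = -4 + 2p gives p* = 69, q* = 134.
With the subsidy, sellers receive ps = pb + 3 for each unit, where pb is the price buyers pay.
Supply in terms of pb becomes qs = -4 + 2(pb + 3) = 2 + 2pb. Setting this equal to demand: 203 - pb = 2 + 2pb, so pb = 67.
Sellers receive ps = 67 + 3 = 70; q' = 203 − 1·67 = 136.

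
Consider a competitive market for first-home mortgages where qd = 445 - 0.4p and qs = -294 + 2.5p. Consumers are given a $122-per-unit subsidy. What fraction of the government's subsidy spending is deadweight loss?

DWL / government spending = 610/11169

Pre-subsidy: 445 - 0.4p = -294 + 2.5p gives p* = 7390/29, q* = 9949/29.
With the rebate, buyers effectively pay pb = ps − 122, where ps is the price sellers receive.
Demand in terms of ps becomes qd = 445 − 0.4(ps − 122) = 493.8 - 0.4ps. Setting this equal to supply: 493.8 - 0.4ps = -294 + 2.5ps, so ps = 7878/29.
Buyers pay pb = 7878/29 − 122 = 4340/29; q' = -294 + 2.5·(7878/29) = 11169/29.
ΔCS = ½(9949/29 + 11169/29)(7390/29 − 4340/29) = 32204950/841; ΔPS = ½(9949/29 + 11169/29)(7878/29 − 7390/29) = 5152792/841.
Government spending = 122 × 11169/29 = 1362618/29.
DWL = ½ × 122 × (11169/29 − 9949/29) = 74420/29; fraction = (74420/29) / (1362618/29) = 610/11169.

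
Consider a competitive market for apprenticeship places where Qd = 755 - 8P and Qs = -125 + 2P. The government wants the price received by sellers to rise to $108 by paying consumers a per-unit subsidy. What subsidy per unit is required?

At a seller price of 108, quantity supplied is -125 + 2·108 = 91.
Buyers absorb 91 only when they pay Pb with 755 − 8·Pb = 91, i.e. Pb = 83.
s = Ps − Pb = 108 − 83 = 25.

Required subsidy s = $25 per unit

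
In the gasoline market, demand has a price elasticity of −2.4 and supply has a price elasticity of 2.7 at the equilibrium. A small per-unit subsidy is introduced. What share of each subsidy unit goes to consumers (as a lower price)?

For a small subsidy around the equilibrium, the benefit split depends on the relative slopes, which at a point are proportional to the elasticities.
Buyer share = εs/(εs + |εd|) = 2.7/(2.7 + 2.4) = 9/17; seller share = |εd|/(εs + |εd|) = 8/17.

Consumer share = 9/17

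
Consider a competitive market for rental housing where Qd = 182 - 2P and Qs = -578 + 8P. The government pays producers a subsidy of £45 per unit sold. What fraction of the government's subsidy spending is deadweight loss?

DWL / government spending = 6/17

Pre-subsidy: 182 - 2P = -578 + 8P gives P* = 76, Q* = 30.
With the subsidy, sellers receive Ps = Pb + 45 for each unit, where Pb is the price buyers pay.
Supply in terms of Pb becomes Qs = -578 + 8(Pb + 45) = -218 + 8Pb. Setting this equal to demand: 182 - 2Pb = -218 + 8Pb, so Pb = 40.
Sellers receive Ps = 40 + 45 = 85; Q' = 182 − 2·40 = 102.
ΔCS = ½(30 + 102)(76 − 40) = 2376; ΔPS = ½(30 + 102)(85 − 76) = 594.
Government spending = 45 × 102 = 4590.
DWL = ½ × 45 × (102 − 30) = 1620; fraction = 1620 / 4590 = 6/17.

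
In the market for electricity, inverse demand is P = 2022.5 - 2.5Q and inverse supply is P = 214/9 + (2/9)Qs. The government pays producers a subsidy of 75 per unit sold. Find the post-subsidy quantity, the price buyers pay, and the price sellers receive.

Q' = 37327/49; buyers pay 5785/49; sellers receive 9460/49

Pre-subsidy: 2022.5 - 2.5Q = 214/9 + (2/9)Q gives Q* = 35977/49 and P* = 9160/49.
With the subsidy, sellers receive Ps = Pb + 75 for each unit, where Pb is the price buyers pay.
On the curves, Pb = 2022.5 - 2.5Q and Ps = 214/9 + (2/9)Q; the wedge Ps − Pb = 75 gives 214/9 + (2/9)Q − (2022.5 - 2.5Q) = 75, so Q' = 37327/49.
Then Pb = 2022.5 − 2.5·(37327/49) = 5785/49 and Ps = 214/9 + (2/9)·(37327/49) = 9460/49.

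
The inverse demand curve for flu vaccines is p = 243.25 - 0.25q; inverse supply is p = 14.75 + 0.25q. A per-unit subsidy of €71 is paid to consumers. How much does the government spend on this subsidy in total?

Government cost = €42529

Pre-subsidy: 243.25 - 0.25q = 14.75 + 0.25q gives q* = 457 and p* = 129.
With the rebate, buyers effectively pay pb = ps − 71, where ps is the price sellers receive.
On the curves, pb = 243.25 - 0.25q and ps = 14.75 + 0.25q; the wedge ps − pb = 71 gives 14.75 + 0.25q − (243.25 - 0.25q) = 71, so q' = 599.
Then pb = 243.25 − 0.25·599 = 93.5 and ps = 14.75 + 0.25·599 = 164.5.
Government outlay = subsidy × quantity = 71 × 599 = 42529.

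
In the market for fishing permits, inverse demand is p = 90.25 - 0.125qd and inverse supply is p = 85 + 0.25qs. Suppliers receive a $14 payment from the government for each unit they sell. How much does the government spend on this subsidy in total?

Pre-subsidy: 90.25 - 0.125q = 85 + 0.25q gives q* = 14 and p* = 88.5.
With the subsidy, sellers receive ps = pb + 14 for each unit, where pb is the price buyers pay.
On the curves, pb = 90.25 - 0.125q and ps = 85 + 0.25q; the wedge ps − pb = 14 gives 85 + 0.25q − (90.25 - 0.125q) = 14, so q' = 154/3.
Then pb = 90.25 − 0.125·(154/3) = 503/6 and ps = 85 + 0.25·(154/3) = 587/6.
Government outlay = subsidy × quantity = 14 × 154/3 = 2156/3.

Government cost = 2156/3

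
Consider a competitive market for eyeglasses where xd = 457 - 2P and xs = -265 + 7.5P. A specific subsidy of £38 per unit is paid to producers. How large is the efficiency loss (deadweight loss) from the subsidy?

Pre-subsidy: 457 - 2P = -265 + 7.5P gives P* = 76, x* = 305.
With the subsidy, sellers receive Ps = Pb + 38 for each unit, where Pb is the price buyers pay.
Supply in terms of Pb becomes xs = -265 + 7.5(Pb + 38) = 20 + 7.5Pb. Setting this equal to demand: 457 - 2Pb = 20 + 7.5Pb, so Pb = 46.
Sellers receive Ps = 46 + 38 = 84; x' = 457 − 2·46 = 365.
The subsidy expands output by 365 − 305 = 60 past the efficient level; on those units the gap between marginal cost and willingness to pay runs from 0 up to 38.
DWL = ½ × 38 × 60 = 1140.

Deadweight loss = £1140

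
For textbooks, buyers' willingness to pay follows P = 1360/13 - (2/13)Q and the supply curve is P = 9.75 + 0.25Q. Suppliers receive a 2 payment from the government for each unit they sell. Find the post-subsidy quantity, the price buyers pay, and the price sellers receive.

Q' = 1679/7; buyers pay 474/7; sellers receive 488/7

Pre-subsidy: 1360/13 - (2/13)Q = 9.75 + 0.25Q gives Q* = 4933/21 and P* = 1438/21.
With the subsidy, sellers receive Ps = Pb + 2 for each unit, where Pb is the price buyers pay.
On the curves, Pb = 1360/13 - (2/13)Q and Ps = 9.75 + 0.25Q; the wedge Ps − Pb = 2 gives 9.75 + 0.25Q − (1360/13 - (2/13)Q) = 2, so Q' = 1679/7.
Then Pb = 1360/13 − (2/13)·(1679/7) = 474/7 and Ps = 9.75 + 0.25·(1679/7) = 488/7.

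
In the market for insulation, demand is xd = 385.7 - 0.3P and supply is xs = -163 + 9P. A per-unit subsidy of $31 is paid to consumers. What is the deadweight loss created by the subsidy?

Pre-subsidy: 385.7 - 0.3P = -163 + 9P gives P* = 59, x* = 368.
With the rebate, buyers effectively pay Pb = Ps − 31, where Ps is the price sellers receive.
Demand in terms of Ps becomes xd = 385.7 − 0.3(Ps − 31) = 395 - 0.3Ps. Setting this equal to supply: 395 - 0.3Ps = -163 + 9Ps, so Ps = 60.
Buyers pay Pb = 60 − 31 = 29; x' = -163 + 9·60 = 377.
The subsidy expands output by 377 − 368 = 9 past the efficient level; on those units the gap between marginal cost and willingness to pay runs from 0 up to 31.
DWL = ½ × 31 × 9 = 139.5.

Deadweight loss = $139.5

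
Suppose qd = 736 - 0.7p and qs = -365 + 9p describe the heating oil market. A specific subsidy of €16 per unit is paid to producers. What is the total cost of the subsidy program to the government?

Government cost = 1035088/97

Pre-subsidy: 736 - 0.7p = -365 + 9p gives p* = 11010/97, q* = 63685/97.
With the subsidy, sellers receive ps = pb + 16 for each unit, where pb is the price buyers pay.
Supply in terms of pb becomes qs = -365 + 9(pb + 16) = -221 + 9pb. Setting this equal to demand: 736 - 0.7pb = -221 + 9pb, so pb = 9570/97.
Sellers receive ps = 9570/97 + 16 = 11122/97; q' = 736 − 0.7·(9570/97) = 64693/97.
Government outlay = subsidy × quantity = 16 × 64693/97 = 1035088/97.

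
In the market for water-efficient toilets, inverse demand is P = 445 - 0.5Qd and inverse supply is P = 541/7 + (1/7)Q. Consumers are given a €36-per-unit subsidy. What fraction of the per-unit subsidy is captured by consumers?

Consumer share = 7/9

Pre-subsidy: 445 - 0.5Q = 541/7 + (1/7)Q gives Q* = 572 and P* = 159.
With the rebate, buyers effectively pay Pb = Ps − 36, where Ps is the price sellers receive.
On the curves, Pb = 445 - 0.5Q and Ps = 541/7 + (1/7)Q; the wedge Ps − Pb = 36 gives 541/7 + (1/7)Q − (445 - 0.5Q) = 36, so Q' = 628.
Then Pb = 445 − 0.5·628 = 131 and Ps = 541/7 + (1/7)·628 = 167.
Buyers' price falls by P* − Pb = 159 − 131 = 28; sellers' price rises by Ps − P* = 167 − 159 = 8.
So consumers capture 28/36 = 7/9 of each unit of subsidy.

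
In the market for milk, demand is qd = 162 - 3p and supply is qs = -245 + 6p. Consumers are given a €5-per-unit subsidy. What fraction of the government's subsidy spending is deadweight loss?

DWL / government spending = 15/109

Pre-subsidy: 162 - 3p = -245 + 6p gives p* = 407/9, q* = 79/3.
With the rebate, buyers effectively pay pb = ps − 5, where ps is the price sellers receive.
Demand in terms of ps becomes qd = 162 − 3(ps − 5) = 177 - 3ps. Setting this equal to supply: 177 - 3ps = -245 + 6ps, so ps = 422/9.
Buyers pay pb = 422/9 − 5 = 377/9; q' = -245 + 6·(422/9) = 109/3.
ΔCS = ½(79/3 + 109/3)(407/9 − 377/9) = 940/9; ΔPS = ½(79/3 + 109/3)(422/9 − 407/9) = 470/9.
Government spending = 5 × 109/3 = 545/3.
DWL = ½ × 5 × (109/3 − 79/3) = 25; fraction = 25 / (545/3) = 15/109.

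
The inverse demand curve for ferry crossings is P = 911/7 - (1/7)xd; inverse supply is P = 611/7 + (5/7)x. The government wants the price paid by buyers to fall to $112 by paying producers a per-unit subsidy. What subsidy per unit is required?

Required subsidy s = $66 per unit

At a buyer price of 112, quantity demanded is 911 − 7·112 = 127.
Sellers supply 127 only when they receive Ps = 611/7 + (5/7)·127 = 178.
s = Ps − Pb = 178 − 112 = 66.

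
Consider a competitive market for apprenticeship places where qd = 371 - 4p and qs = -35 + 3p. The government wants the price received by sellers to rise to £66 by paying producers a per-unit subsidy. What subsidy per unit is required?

At a seller price of 66, quantity supplied is -35 + 3·66 = 163.
Buyers absorb 163 only when they pay pb with 371 − 4·pb = 163, i.e. pb = 52.
s = ps − pb = 66 − 52 = 14.

Required subsidy s = £14 per unit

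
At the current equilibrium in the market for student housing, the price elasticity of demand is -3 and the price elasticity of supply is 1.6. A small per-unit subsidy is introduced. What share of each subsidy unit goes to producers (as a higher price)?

For a small subsidy around the equilibrium, the benefit split depends on the relative slopes, which at a point are proportional to the elasticities.
Buyer share = εs/(εs + |εd|) = 1.6/(1.6 + 3) = 8/23; seller share = |εd|/(εs + |εd|) = 15/23.
So producers capture 15/23 of the subsidy.

Producer share = 15/23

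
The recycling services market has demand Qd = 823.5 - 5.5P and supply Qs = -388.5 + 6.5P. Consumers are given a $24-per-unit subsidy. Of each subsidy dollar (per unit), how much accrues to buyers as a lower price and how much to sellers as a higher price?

Pre-subsidy: 823.5 - 5.5P = -388.5 + 6.5P gives P* = 101, Q* = 268.
With the rebate, buyers effectively pay Pb = Ps − 24, where Ps is the price sellers receive.
Demand in terms of Ps becomes Qd = 823.5 − 5.5(Ps − 24) = 955.5 - 5.5Ps. Setting this equal to supply: 955.5 - 5.5Ps = -388.5 + 6.5Ps, so Ps = 112.
Buyers pay Pb = 112 − 24 = 88; Q' = -388.5 + 6.5·112 = 339.5.
Buyers' price falls by P* − Pb = 101 − 88 = 13; sellers' price rises by Ps − P* = 112 − 101 = 11.

Buyers gain $13 per unit; sellers gain $11 per unit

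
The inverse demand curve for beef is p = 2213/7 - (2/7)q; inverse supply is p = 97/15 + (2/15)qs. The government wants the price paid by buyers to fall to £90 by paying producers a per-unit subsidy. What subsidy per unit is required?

At a buyer price of 90, quantity demanded is 1106.5 − 3.5·90 = 791.5.
Sellers supply 791.5 only when they receive ps = 97/15 + (2/15)·791.5 = 112.
s = ps − pb = 112 − 90 = 22.

Required subsidy s = £22 per unit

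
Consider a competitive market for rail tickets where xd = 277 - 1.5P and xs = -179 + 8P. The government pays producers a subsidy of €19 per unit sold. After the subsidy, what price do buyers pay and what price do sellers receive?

Pre-subsidy: 277 - 1.5P = -179 + 8P gives P* = 48, x* = 205.
With the subsidy, sellers receive Ps = Pb + 19 for each unit, where Pb is the price buyers pay.
Supply in terms of Pb becomes xs = -179 + 8(Pb + 19) = -27 + 8Pb. Setting this equal to demand: 277 - 1.5Pb = -27 + 8Pb, so Pb = 32.
Sellers receive Ps = 32 + 19 = 51; x' = 277 − 1.5·32 = 229.

Buyers pay €32; sellers receive €51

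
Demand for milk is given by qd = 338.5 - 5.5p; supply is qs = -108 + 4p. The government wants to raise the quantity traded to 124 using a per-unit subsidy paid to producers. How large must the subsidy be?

At q = 124, invert demand for the buyer price: pb = (338.5 − 124)/5.5 = 39; invert supply for the seller price: ps = (124 − (-108))/4 = 58.
The subsidy must fill the gap: s = ps − pb = 58 − 39 = 19.

Required subsidy s = 19 per unit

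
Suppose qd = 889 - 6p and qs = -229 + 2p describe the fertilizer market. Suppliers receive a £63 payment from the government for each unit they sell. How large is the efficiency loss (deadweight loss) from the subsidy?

Pre-subsidy: 889 - 6p = -229 + 2p gives p* = 139.75, q* = 50.5.
With the subsidy, sellers receive ps = pb + 63 for each unit, where pb is the price buyers pay.
Supply in terms of pb becomes qs = -229 + 2(pb + 63) = -103 + 2pb. Setting this equal to demand: 889 - 6pb = -103 + 2pb, so pb = 124.
Sellers receive ps = 124 + 63 = 187; q' = 889 − 6·124 = 145.
The subsidy expands output by 145 − 50.5 = 94.5 past the efficient level; on those units the gap between marginal cost and willingness to pay runs from 0 up to 63.
DWL = ½ × 63 × 94.5 = 2976.75.

Deadweight loss = £2976.75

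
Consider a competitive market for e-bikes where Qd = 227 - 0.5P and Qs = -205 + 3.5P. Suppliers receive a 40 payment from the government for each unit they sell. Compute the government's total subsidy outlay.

Government cost = 7620

Pre-subsidy: 227 - 0.5P = -205 + 3.5P gives P* = 108, Q* = 173.
With the subsidy, sellers receive Ps = Pb + 40 for each unit, where Pb is the price buyers pay.
Supply in terms of Pb becomes Qs = -205 + 3.5(Pb + 40) = -65 + 3.5Pb. Setting this equal to demand: 227 - 0.5Pb = -65 + 3.5Pb, so Pb = 73.
Sellers receive Ps = 73 + 40 = 113; Q' = 227 − 0.5·73 = 190.5.
Government outlay = subsidy × quantity = 40 × 190.5 = 7620.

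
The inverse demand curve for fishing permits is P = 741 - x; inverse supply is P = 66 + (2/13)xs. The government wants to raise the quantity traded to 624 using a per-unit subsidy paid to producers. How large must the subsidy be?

At x = 624, from the demand curve buyers pay Pb = 741 − 1·624 = 117; from the supply curve sellers need Ps = 66 + (2/13)·624 = 162.
The subsidy must fill the gap: s = Ps − Pb = 162 − 117 = 45.

Required subsidy s = 45 per unit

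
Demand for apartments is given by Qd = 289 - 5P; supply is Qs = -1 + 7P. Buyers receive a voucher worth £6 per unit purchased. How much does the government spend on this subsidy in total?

Government cost = £1114

Pre-subsidy: 289 - 5P = -1 + 7P gives P* = 145/6, Q* = 1009/6.
With the rebate, buyers effectively pay Pb = Ps − 6, where Ps is the price sellers receive.
Demand in terms of Ps becomes Qd = 289 − 5(Ps − 6) = 319 - 5Ps. Setting this equal to supply: 319 - 5Ps = -1 + 7Ps, so Ps = 80/3.
Buyers pay Pb = 80/3 − 6 = 62/3; Q' = -1 + 7·(80/3) = 557/3.
Government outlay = subsidy × quantity = 6 × 557/3 = 1114.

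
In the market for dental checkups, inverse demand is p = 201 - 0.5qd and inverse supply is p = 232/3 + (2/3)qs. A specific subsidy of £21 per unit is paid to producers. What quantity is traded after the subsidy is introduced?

q' = 124

Pre-subsidy: 201 - 0.5q = 232/3 + (2/3)q gives q* = 106 and p* = 148.
With the subsidy, sellers receive ps = pb + 21 for each unit, where pb is the price buyers pay.
On the curves, pb = 201 - 0.5q and ps = 232/3 + (2/3)q; the wedge ps − pb = 21 gives 232/3 + (2/3)q − (201 - 0.5q) = 21, so q' = 124.
Then pb = 201 − 0.5·124 = 139 and ps = 232/3 + (2/3)·124 = 160.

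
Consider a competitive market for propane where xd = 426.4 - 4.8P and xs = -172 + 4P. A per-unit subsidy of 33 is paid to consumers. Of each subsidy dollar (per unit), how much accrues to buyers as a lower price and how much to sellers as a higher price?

Buyers gain 15 per unit; sellers gain 18 per unit

Pre-subsidy: 426.4 - 4.8P = -172 + 4P gives P* = 68, x* = 100.
With the rebate, buyers effectively pay Pb = Ps − 33, where Ps is the price sellers receive.
Demand in terms of Ps becomes xd = 426.4 − 4.8(Ps − 33) = 584.8 - 4.8Ps. Setting this equal to supply: 584.8 - 4.8Ps = -172 + 4Ps, so Ps = 86.
Buyers pay Pb = 86 − 33 = 53; x' = -172 + 4·86 = 172.
Buyers' price falls by P* − Pb = 68 − 53 = 15; sellers' price rises by Ps − P* = 86 − 68 = 18.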